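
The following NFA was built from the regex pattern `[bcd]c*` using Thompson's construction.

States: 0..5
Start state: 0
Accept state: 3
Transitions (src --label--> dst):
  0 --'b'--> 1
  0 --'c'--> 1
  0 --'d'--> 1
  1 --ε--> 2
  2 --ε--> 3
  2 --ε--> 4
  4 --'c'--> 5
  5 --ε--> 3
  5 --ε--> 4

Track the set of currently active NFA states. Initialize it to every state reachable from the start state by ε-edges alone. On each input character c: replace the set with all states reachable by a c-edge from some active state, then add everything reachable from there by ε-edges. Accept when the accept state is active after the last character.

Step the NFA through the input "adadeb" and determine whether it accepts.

Answer: REJECT

Steps:
S₀ = ε-closure({0}) = {0}
'a' @ 1: {}  — no active states
rest 'dadeb' ignored (set empty)
final: {}; accept 3 not in set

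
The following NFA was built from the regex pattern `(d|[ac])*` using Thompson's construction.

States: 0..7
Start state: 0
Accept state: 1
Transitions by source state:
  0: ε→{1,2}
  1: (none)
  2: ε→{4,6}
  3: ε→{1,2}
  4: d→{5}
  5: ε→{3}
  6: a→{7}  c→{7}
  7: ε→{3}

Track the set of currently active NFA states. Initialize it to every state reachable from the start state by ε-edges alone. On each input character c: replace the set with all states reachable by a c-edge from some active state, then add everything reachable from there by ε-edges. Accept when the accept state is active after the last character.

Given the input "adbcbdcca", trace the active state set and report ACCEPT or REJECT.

start: ε-closure({0}) = {0,1,2,4,6}
'a' @ 1: {1,2,3,4,6,7}  ✓accept
'd' @ 2: {1,2,3,4,5,6}  ✓accept
'b' @ 3: {}  — no active states
rest 'cbdcca' ignored (set empty)
after full input: {}  (accept=1 not in)

Answer: REJECT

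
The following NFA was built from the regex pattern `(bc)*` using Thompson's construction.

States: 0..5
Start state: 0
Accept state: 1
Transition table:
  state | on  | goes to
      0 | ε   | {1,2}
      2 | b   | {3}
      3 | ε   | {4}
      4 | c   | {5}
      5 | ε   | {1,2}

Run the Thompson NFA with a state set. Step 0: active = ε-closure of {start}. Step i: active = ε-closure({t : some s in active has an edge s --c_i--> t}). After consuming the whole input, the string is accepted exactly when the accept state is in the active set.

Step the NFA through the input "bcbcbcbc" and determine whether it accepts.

Answer: ACCEPT

Steps:
S₀ = ε-closure({0}) = {0,1,2}
'b' @ 1: {3,4}
'c' @ 2: {1,2,5}  (accept∈set)
'b' @ 3: {3,4}
'c' @ 4: {1,2,5}  (accept∈set)
'b' @ 5: {3,4}
'c' @ 6: {1,2,5}  (accept∈set)
'b' @ 7: {3,4}
'c' @ 8: {1,2,5}  (accept∈set)
final: {1,2,5}; accept 1 in set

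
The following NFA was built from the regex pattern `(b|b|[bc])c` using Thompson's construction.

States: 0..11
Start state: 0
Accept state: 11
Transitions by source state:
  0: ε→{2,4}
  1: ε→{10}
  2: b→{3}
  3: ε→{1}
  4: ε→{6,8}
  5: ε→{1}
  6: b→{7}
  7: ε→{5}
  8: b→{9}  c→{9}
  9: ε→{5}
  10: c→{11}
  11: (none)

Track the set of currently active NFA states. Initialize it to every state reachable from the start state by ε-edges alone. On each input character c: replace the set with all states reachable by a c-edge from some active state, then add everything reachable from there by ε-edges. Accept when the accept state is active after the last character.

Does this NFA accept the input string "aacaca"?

initial (ε-close {0}): {0,2,4,6,8}
'a' @ 1: {}  — dead — no transitions
rest 'acaca' ignored (set empty)
end set {} — state 11 not in

Answer: REJECT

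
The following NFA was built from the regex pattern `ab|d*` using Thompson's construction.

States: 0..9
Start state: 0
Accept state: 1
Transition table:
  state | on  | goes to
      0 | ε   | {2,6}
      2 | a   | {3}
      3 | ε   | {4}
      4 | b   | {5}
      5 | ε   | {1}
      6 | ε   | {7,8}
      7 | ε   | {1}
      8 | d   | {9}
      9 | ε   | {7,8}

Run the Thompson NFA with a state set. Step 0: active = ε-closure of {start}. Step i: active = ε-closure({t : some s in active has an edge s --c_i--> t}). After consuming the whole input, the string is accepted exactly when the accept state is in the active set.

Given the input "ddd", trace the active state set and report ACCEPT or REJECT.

Answer: ACCEPT

Derivation:
initial (ε-close {0}): {0,1,2,6,7,8}
'd' @ 1: {1,7,8,9}  [accepting]
'd' @ 2: {1,7,8,9}  [accepting]
'd' @ 3: {1,7,8,9}  [accepting]
end set {1,7,8,9} — state 1 in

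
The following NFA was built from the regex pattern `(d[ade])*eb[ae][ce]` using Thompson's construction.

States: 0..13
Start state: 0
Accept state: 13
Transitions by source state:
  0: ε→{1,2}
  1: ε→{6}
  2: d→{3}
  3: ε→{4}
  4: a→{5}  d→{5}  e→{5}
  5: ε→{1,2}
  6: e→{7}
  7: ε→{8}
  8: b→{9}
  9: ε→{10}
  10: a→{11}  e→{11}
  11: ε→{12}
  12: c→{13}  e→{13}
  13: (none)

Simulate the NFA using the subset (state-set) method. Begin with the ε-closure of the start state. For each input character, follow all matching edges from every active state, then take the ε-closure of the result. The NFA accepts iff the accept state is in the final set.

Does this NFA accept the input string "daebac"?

Answer: ACCEPT

Derivation:
start: ε-closure({0}) = {0,1,2,6}
'd' @ 1: {3,4}
'a' @ 2: {1,2,5,6}
'e' @ 3: {7,8}
'b' @ 4: {9,10}
'a' @ 5: {11,12}
'c' @ 6: {13}  ✓accept
after full input: {13}  (accept=13 in)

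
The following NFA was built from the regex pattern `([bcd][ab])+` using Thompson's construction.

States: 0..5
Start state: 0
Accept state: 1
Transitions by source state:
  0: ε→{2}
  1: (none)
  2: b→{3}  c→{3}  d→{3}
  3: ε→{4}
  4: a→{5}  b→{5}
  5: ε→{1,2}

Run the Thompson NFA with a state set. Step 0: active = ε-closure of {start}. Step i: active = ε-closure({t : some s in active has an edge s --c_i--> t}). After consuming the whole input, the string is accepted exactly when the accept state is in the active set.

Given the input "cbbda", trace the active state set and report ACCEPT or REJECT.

Answer: REJECT

Trace:
S₀ = ε-closure({0}) = {0,2}
'c' @ 1: {3,4}
'b' @ 2: {1,2,5}  (accept∈set)
'b' @ 3: {3,4}
'd' @ 4: {}  — no active states
rest 'a' ignored (set empty)
final: {}; accept 1 not in set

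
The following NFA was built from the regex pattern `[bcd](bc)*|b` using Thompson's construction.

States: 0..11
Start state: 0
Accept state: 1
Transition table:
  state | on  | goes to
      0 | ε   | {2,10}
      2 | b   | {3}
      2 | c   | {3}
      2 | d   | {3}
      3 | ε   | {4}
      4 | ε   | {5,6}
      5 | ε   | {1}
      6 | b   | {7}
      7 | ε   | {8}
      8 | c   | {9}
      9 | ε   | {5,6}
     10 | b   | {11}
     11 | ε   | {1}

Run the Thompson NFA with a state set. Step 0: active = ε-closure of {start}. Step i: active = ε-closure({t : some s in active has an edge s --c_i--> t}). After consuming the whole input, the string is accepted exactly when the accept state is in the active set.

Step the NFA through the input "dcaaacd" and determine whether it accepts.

Answer: REJECT

Derivation:
initial (ε-close {0}): {0,2,10}
'd' @ 1: {1,3,4,5,6}  ✓accept
'c' @ 2: {}  — no active states
rest 'aaacd' ignored (set empty)
end set {} — state 1 not in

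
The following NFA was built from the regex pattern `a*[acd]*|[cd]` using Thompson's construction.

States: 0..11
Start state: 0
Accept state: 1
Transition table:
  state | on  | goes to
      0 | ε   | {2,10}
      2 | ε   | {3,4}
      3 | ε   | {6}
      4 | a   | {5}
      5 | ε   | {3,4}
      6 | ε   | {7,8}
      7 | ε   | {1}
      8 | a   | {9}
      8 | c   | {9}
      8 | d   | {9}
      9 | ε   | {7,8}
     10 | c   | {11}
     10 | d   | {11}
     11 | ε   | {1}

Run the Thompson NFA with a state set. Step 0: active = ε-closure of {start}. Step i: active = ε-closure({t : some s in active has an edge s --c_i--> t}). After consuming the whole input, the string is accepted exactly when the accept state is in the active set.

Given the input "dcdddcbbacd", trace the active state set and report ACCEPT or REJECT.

start: ε-closure({0}) = {0,1,2,3,4,6,7,8,10}
'd' @ 1: {1,7,8,9,11}  [accepting]
'c' @ 2: {1,7,8,9}  [accepting]
'd' @ 3: {1,7,8,9}  [accepting]
'd' @ 4: {1,7,8,9}  [accepting]
'd' @ 5: {1,7,8,9}  [accepting]
'c' @ 6: {1,7,8,9}  [accepting]
'b' @ 7: {}  — no active states
rest 'bacd' ignored (set empty)
end set {} — state 1 not in

Answer: REJECT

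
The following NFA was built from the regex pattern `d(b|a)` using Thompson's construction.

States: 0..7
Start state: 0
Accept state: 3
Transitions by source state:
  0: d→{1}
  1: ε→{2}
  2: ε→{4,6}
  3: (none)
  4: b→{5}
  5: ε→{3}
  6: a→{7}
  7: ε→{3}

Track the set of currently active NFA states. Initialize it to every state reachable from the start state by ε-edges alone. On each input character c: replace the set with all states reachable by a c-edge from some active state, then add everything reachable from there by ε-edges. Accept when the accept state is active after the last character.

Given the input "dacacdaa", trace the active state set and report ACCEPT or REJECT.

Answer: REJECT

Derivation:
start: ε-closure({0}) = {0}
'd' @ 1: {1,2,4,6}
'a' @ 2: {3,7}  (accept∈set)
'c' @ 3: {}  — no active states
rest 'acdaa' ignored (set empty)
final: {}; accept 3 not in set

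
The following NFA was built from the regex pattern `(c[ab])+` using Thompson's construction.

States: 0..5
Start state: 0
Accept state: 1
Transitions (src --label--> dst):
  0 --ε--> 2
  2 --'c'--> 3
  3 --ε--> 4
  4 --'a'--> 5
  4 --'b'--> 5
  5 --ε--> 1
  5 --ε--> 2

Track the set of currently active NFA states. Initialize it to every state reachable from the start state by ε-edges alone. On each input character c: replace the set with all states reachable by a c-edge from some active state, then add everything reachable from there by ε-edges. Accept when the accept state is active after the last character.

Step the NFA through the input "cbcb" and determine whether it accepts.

start: ε-closure({0}) = {0,2}
'c' @ 1: {3,4}
'b' @ 2: {1,2,5}  ✓accept
'c' @ 3: {3,4}
'b' @ 4: {1,2,5}  ✓accept
final: {1,2,5}; accept 1 in set

Answer: ACCEPT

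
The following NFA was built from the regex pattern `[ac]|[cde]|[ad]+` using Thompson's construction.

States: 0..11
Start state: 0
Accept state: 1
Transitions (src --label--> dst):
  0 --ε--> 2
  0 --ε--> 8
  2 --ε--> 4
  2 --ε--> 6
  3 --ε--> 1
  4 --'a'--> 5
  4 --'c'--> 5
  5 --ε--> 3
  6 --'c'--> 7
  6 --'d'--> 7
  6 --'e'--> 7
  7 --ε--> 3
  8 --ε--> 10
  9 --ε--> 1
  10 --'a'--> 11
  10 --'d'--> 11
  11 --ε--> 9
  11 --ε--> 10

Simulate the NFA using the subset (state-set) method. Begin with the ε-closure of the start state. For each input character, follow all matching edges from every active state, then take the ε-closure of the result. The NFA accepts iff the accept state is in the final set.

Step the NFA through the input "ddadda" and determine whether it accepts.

start: ε-closure({0}) = {0,2,4,6,8,10}
'd' @ 1: {1,3,7,9,10,11}  ✓accept
'd' @ 2: {1,9,10,11}  ✓accept
'a' @ 3: {1,9,10,11}  ✓accept
'd' @ 4: {1,9,10,11}  ✓accept
'd' @ 5: {1,9,10,11}  ✓accept
'a' @ 6: {1,9,10,11}  ✓accept
final: {1,9,10,11}; accept 1 in set

Answer: ACCEPT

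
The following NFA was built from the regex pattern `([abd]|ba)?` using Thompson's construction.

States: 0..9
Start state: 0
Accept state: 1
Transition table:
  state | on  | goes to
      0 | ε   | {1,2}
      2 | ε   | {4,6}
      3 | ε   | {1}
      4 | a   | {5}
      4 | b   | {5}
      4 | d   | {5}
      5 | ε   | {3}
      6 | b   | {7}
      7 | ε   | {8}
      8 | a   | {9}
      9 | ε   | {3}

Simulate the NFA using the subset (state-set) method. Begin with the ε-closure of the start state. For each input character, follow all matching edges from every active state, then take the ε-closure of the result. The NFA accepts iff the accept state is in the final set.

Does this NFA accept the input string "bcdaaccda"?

S₀ = ε-closure({0}) = {0,1,2,4,6}
'b' @ 1: {1,3,5,7,8}  (accept∈set)
'c' @ 2: {}  — no active states
rest 'daaccda' ignored (set empty)
final: {}; accept 1 not in set

Answer: REJECT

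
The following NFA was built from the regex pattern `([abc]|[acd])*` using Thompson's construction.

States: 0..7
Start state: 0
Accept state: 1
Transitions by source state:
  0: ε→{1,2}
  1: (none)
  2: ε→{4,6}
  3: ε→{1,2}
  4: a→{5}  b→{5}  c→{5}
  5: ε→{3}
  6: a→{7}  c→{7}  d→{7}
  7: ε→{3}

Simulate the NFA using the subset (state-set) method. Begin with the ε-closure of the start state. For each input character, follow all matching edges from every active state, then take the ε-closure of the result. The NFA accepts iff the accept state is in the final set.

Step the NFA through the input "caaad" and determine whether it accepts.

Answer: ACCEPT

Trace:
initial (ε-close {0}): {0,1,2,4,6}
'c' @ 1: {1,2,3,4,5,6,7}  ✓accept
'a' @ 2: {1,2,3,4,5,6,7}  ✓accept
'a' @ 3: {1,2,3,4,5,6,7}  ✓accept
'a' @ 4: {1,2,3,4,5,6,7}  ✓accept
'd' @ 5: {1,2,3,4,6,7}  ✓accept
end set {1,2,3,4,6,7} — state 1 in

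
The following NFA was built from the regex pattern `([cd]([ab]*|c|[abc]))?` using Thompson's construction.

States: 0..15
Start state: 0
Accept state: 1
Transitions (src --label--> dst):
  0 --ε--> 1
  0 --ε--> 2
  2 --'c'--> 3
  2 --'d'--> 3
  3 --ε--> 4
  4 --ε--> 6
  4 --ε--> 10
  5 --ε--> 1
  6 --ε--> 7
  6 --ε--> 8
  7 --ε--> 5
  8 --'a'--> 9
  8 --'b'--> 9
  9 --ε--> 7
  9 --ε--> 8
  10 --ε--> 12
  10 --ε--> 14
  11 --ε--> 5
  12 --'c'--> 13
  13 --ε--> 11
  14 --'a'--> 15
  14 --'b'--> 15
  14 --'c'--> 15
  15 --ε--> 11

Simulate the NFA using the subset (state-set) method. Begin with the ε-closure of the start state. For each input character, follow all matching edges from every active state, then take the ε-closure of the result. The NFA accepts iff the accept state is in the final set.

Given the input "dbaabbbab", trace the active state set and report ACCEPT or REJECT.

S₀ = ε-closure({0}) = {0,1,2}
'd' @ 1: {1,3,4,5,6,7,8,10,12,14}  ✓accept
'b' @ 2: {1,5,7,8,9,11,15}  ✓accept
'a' @ 3: {1,5,7,8,9}  ✓accept
'a' @ 4: {1,5,7,8,9}  ✓accept
'b' @ 5: {1,5,7,8,9}  ✓accept
'b' @ 6: {1,5,7,8,9}  ✓accept
'b' @ 7: {1,5,7,8,9}  ✓accept
'a' @ 8: {1,5,7,8,9}  ✓accept
'b' @ 9: {1,5,7,8,9}  ✓accept
final: {1,5,7,8,9}; accept 1 in set

Answer: ACCEPT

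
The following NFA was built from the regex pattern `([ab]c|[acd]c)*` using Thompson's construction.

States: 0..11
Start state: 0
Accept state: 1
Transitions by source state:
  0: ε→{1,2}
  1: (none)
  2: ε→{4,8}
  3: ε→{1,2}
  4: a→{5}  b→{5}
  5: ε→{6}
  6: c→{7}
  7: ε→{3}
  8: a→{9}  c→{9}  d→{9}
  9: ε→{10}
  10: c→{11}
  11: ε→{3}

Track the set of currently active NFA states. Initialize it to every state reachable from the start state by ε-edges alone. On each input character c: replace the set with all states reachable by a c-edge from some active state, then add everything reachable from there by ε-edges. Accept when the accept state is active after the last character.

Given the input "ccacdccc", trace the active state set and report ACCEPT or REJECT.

S₀ = ε-closure({0}) = {0,1,2,4,8}
'c' @ 1: {9,10}
'c' @ 2: {1,2,3,4,8,11}  ✓accept
'a' @ 3: {5,6,9,10}
'c' @ 4: {1,2,3,4,7,8,11}  ✓accept
'd' @ 5: {9,10}
'c' @ 6: {1,2,3,4,8,11}  ✓accept
'c' @ 7: {9,10}
'c' @ 8: {1,2,3,4,8,11}  ✓accept
end set {1,2,3,4,8,11} — state 1 in

Answer: ACCEPT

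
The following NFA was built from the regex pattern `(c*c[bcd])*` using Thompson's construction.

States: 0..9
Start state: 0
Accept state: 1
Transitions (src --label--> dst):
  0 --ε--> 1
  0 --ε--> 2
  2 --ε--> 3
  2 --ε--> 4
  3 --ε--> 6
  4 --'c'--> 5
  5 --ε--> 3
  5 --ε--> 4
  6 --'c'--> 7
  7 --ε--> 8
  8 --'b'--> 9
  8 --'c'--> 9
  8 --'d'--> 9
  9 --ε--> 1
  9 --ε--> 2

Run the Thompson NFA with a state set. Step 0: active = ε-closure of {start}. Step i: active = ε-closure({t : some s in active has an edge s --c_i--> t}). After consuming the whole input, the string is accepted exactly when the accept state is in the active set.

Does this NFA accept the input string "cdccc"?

Answer: ACCEPT

Steps:
start: ε-closure({0}) = {0,1,2,3,4,6}
'c' @ 1: {3,4,5,6,7,8}
'd' @ 2: {1,2,3,4,6,9}  [accepting]
'c' @ 3: {3,4,5,6,7,8}
'c' @ 4: {1,2,3,4,5,6,7,8,9}  [accepting]
'c' @ 5: {1,2,3,4,5,6,7,8,9}  [accepting]
after full input: {1,2,3,4,5,6,7,8,9}  (accept=1 in)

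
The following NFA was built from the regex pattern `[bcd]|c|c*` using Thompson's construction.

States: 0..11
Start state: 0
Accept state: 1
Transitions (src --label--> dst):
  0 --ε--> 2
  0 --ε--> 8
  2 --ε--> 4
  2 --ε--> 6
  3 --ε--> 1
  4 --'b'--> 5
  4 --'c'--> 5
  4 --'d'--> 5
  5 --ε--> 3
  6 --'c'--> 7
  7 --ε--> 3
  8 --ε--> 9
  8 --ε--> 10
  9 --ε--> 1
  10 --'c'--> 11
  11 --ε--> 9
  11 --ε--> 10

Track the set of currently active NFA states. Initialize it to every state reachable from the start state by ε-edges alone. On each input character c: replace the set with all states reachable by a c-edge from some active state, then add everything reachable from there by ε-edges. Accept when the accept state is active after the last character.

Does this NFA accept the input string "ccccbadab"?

initial (ε-close {0}): {0,1,2,4,6,8,9,10}
'c' @ 1: {1,3,5,7,9,10,11}  [accepting]
'c' @ 2: {1,9,10,11}  [accepting]
'c' @ 3: {1,9,10,11}  [accepting]
'c' @ 4: {1,9,10,11}  [accepting]
'b' @ 5: {}  — no active states
rest 'adab' ignored (set empty)
final: {}; accept 1 not in set

Answer: REJECT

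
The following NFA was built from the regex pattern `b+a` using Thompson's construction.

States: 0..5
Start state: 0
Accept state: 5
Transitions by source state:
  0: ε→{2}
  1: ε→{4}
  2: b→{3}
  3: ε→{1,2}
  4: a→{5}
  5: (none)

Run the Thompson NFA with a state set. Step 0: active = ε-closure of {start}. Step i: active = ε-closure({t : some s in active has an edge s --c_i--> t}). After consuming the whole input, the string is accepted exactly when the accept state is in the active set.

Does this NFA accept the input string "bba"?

Answer: ACCEPT

Derivation:
initial (ε-close {0}): {0,2}
'b' @ 1: {1,2,3,4}
'b' @ 2: {1,2,3,4}
'a' @ 3: {5}  [accepting]
final: {5}; accept 5 in set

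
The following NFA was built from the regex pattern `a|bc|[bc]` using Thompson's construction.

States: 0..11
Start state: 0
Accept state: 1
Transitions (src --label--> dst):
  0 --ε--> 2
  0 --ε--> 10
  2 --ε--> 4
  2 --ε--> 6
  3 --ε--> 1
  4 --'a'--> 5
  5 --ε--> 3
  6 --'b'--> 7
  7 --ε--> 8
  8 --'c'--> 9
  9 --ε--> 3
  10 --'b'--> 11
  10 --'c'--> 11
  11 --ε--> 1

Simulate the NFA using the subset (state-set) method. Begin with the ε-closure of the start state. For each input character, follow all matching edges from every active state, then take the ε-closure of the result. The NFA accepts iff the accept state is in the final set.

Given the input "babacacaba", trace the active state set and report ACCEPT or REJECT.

Answer: REJECT

Steps:
initial (ε-close {0}): {0,2,4,6,10}
'b' @ 1: {1,7,8,11}  ✓accept
'a' @ 2: {}  — dead — no transitions
rest 'bacacaba' ignored (set empty)
end set {} — state 1 not in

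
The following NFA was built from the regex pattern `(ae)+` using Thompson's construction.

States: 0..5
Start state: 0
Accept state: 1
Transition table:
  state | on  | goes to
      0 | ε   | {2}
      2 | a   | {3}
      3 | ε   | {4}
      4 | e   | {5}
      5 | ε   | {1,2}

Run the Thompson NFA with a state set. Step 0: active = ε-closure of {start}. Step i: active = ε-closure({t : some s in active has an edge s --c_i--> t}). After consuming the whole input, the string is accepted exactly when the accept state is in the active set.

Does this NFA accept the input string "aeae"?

initial (ε-close {0}): {0,2}
'a' @ 1: {3,4}
'e' @ 2: {1,2,5}  [accepting]
'a' @ 3: {3,4}
'e' @ 4: {1,2,5}  [accepting]
final: {1,2,5}; accept 1 in set

Answer: ACCEPT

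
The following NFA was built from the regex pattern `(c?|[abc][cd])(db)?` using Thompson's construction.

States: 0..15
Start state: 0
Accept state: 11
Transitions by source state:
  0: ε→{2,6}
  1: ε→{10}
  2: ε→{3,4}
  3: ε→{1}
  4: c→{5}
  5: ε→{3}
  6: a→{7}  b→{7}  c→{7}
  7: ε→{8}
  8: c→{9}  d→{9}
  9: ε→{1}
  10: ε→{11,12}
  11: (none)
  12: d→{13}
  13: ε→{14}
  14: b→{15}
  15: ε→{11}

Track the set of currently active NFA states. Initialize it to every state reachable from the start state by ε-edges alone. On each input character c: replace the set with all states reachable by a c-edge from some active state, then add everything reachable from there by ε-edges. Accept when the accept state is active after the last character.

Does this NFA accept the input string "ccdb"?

start: ε-closure({0}) = {0,1,2,3,4,6,10,11,12}
'c' @ 1: {1,3,5,7,8,10,11,12}  [accepting]
'c' @ 2: {1,9,10,11,12}  [accepting]
'd' @ 3: {13,14}
'b' @ 4: {11,15}  [accepting]
after full input: {11,15}  (accept=11 in)

Answer: ACCEPT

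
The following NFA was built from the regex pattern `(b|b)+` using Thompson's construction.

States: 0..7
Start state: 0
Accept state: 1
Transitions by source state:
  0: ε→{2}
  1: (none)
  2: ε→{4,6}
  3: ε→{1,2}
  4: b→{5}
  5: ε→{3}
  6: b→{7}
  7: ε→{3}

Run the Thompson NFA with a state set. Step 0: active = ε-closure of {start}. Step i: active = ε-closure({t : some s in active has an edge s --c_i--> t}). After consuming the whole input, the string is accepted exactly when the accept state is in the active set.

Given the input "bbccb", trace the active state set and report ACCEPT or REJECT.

Answer: REJECT

Derivation:
S₀ = ε-closure({0}) = {0,2,4,6}
'b' @ 1: {1,2,3,4,5,6,7}  ✓accept
'b' @ 2: {1,2,3,4,5,6,7}  ✓accept
'c' @ 3: {}  — dead — no transitions
rest 'cb' ignored (set empty)
final: {}; accept 1 not in set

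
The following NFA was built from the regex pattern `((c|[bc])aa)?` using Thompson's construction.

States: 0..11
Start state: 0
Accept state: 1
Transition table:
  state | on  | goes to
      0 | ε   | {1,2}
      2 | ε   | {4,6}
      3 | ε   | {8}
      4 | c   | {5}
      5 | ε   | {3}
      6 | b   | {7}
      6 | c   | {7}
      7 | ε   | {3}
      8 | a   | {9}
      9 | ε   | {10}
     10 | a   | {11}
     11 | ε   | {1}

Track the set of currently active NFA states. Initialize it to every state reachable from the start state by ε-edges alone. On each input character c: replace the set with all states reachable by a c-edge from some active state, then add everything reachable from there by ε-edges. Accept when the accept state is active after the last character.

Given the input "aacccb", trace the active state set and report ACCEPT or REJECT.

S₀ = ε-closure({0}) = {0,1,2,4,6}
'a' @ 1: {}  — dead — no transitions
rest 'acccb' ignored (set empty)
final: {}; accept 1 not in set

Answer: REJECT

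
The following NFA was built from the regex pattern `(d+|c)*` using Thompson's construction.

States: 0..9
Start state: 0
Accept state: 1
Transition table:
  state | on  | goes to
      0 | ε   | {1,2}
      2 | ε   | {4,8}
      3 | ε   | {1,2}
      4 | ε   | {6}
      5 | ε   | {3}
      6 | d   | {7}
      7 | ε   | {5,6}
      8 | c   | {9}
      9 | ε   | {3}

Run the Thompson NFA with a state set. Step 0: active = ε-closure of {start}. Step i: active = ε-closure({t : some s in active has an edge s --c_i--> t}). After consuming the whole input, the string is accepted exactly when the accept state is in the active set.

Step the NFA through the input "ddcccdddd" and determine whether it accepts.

S₀ = ε-closure({0}) = {0,1,2,4,6,8}
'd' @ 1: {1,2,3,4,5,6,7,8}  [accepting]
'd' @ 2: {1,2,3,4,5,6,7,8}  [accepting]
'c' @ 3: {1,2,3,4,6,8,9}  [accepting]
'c' @ 4: {1,2,3,4,6,8,9}  [accepting]
'c' @ 5: {1,2,3,4,6,8,9}  [accepting]
'd' @ 6: {1,2,3,4,5,6,7,8}  [accepting]
'd' @ 7: {1,2,3,4,5,6,7,8}  [accepting]
'd' @ 8: {1,2,3,4,5,6,7,8}  [accepting]
'd' @ 9: {1,2,3,4,5,6,7,8}  [accepting]
end set {1,2,3,4,5,6,7,8} — state 1 in

Answer: ACCEPT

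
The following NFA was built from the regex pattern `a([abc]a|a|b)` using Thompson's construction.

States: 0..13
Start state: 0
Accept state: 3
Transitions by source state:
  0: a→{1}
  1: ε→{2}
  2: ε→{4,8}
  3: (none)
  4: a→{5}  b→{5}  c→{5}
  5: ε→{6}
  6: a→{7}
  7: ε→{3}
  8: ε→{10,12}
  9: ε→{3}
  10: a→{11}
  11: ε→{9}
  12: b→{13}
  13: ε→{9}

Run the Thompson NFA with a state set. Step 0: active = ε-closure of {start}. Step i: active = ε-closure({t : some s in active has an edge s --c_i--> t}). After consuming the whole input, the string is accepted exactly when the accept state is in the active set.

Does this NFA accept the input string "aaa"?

Answer: ACCEPT

Trace:
initial (ε-close {0}): {0}
'a' @ 1: {1,2,4,8,10,12}
'a' @ 2: {3,5,6,9,11}  (accept∈set)
'a' @ 3: {3,7}  (accept∈set)
after full input: {3,7}  (accept=3 in)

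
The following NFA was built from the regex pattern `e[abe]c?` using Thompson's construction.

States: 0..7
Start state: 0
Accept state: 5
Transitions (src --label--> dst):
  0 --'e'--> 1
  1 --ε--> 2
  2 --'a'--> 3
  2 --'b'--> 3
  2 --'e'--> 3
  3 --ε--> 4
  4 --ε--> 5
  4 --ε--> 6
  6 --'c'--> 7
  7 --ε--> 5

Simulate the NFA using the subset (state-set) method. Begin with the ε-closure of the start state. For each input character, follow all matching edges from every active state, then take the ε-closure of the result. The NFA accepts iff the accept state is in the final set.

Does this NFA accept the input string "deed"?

Answer: REJECT

Trace:
start: ε-closure({0}) = {0}
'd' @ 1: {}  — no active states
rest 'eed' ignored (set empty)
final: {}; accept 5 not in set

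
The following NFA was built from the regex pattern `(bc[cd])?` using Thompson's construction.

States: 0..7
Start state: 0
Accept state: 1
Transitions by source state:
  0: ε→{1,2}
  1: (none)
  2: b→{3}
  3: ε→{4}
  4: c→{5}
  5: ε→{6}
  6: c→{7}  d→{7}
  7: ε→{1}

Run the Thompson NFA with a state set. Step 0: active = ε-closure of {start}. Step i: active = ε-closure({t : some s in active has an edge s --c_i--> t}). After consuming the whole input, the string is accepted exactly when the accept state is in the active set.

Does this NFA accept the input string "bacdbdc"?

Answer: REJECT

Derivation:
initial (ε-close {0}): {0,1,2}
'b' @ 1: {3,4}
'a' @ 2: {}  — state set empty
rest 'cdbdc' ignored (set empty)
after full input: {}  (accept=1 not in)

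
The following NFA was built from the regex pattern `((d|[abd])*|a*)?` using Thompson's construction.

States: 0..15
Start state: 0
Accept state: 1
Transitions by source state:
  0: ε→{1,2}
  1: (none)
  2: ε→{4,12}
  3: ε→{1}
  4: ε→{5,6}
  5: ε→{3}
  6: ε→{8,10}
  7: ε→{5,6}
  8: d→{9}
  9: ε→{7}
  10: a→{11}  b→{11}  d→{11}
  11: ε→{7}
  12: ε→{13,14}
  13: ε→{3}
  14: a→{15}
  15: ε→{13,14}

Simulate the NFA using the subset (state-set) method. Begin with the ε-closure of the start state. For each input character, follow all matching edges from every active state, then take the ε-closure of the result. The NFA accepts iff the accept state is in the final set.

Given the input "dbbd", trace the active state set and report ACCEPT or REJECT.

initial (ε-close {0}): {0,1,2,3,4,5,6,8,10,12,13,14}
'd' @ 1: {1,3,5,6,7,8,9,10,11}  ✓accept
'b' @ 2: {1,3,5,6,7,8,10,11}  ✓accept
'b' @ 3: {1,3,5,6,7,8,10,11}  ✓accept
'd' @ 4: {1,3,5,6,7,8,9,10,11}  ✓accept
final: {1,3,5,6,7,8,9,10,11}; accept 1 in set

Answer: ACCEPT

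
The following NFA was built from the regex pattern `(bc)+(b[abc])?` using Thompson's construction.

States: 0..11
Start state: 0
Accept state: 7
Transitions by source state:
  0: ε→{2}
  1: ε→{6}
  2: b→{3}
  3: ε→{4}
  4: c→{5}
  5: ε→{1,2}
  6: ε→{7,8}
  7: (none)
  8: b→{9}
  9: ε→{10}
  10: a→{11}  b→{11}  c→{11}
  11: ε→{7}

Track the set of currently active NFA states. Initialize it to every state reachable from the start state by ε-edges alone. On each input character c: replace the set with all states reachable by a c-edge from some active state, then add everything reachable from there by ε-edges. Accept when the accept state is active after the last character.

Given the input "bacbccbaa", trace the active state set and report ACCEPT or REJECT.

Answer: REJECT

Trace:
start: ε-closure({0}) = {0,2}
'b' @ 1: {3,4}
'a' @ 2: {}  — no active states
rest 'cbccbaa' ignored (set empty)
after full input: {}  (accept=7 not in)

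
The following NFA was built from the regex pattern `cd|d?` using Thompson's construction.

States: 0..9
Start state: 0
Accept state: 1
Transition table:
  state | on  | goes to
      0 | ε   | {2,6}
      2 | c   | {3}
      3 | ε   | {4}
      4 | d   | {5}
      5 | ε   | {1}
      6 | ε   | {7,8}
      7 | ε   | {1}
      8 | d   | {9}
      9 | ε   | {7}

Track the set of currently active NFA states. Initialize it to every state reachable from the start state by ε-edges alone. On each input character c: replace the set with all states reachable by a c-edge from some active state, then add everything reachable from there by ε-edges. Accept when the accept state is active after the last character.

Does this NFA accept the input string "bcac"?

Answer: REJECT

Derivation:
S₀ = ε-closure({0}) = {0,1,2,6,7,8}
'b' @ 1: {}  — dead — no transitions
rest 'cac' ignored (set empty)
final: {}; accept 1 not in set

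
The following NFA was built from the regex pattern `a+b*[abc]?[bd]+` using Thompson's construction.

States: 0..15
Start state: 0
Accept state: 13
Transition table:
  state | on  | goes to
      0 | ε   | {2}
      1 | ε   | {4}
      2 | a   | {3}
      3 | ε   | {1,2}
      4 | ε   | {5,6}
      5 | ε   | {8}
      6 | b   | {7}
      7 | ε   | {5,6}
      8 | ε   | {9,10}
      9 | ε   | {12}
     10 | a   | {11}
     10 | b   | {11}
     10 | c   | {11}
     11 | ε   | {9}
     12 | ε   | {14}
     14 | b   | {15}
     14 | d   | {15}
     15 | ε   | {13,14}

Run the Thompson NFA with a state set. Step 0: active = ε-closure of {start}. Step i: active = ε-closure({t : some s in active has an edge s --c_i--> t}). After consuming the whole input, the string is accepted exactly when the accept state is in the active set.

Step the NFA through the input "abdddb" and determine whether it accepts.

Answer: ACCEPT

Trace:
S₀ = ε-closure({0}) = {0,2}
'a' @ 1: {1,2,3,4,5,6,8,9,10,12,14}
'b' @ 2: {5,6,7,8,9,10,11,12,13,14,15}  (accept∈set)
'd' @ 3: {13,14,15}  (accept∈set)
'd' @ 4: {13,14,15}  (accept∈set)
'd' @ 5: {13,14,15}  (accept∈set)
'b' @ 6: {13,14,15}  (accept∈set)
final: {13,14,15}; accept 13 in set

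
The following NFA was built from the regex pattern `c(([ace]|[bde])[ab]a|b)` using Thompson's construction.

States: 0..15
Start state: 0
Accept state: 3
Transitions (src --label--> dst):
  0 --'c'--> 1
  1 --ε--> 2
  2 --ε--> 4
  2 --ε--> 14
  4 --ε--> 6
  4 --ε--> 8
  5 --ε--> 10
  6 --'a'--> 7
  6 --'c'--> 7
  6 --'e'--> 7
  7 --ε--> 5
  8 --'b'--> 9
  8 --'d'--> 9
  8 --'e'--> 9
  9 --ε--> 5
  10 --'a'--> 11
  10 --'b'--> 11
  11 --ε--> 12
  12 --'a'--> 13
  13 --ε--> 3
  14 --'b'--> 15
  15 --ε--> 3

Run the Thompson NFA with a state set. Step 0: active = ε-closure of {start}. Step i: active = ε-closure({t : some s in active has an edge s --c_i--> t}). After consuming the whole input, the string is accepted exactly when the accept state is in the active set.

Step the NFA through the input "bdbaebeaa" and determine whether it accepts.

Answer: REJECT

Trace:
start: ε-closure({0}) = {0}
'b' @ 1: {}  — dead — no transitions
rest 'dbaebeaa' ignored (set empty)
after full input: {}  (accept=3 not in)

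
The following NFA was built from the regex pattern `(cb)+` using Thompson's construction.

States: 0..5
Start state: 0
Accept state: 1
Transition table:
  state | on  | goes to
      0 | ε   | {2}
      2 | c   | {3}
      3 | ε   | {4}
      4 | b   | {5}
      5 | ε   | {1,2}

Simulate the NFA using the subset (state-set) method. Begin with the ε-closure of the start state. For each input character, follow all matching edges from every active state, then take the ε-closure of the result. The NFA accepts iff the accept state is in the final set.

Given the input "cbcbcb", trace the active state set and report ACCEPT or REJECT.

initial (ε-close {0}): {0,2}
'c' @ 1: {3,4}
'b' @ 2: {1,2,5}  (accept∈set)
'c' @ 3: {3,4}
'b' @ 4: {1,2,5}  (accept∈set)
'c' @ 5: {3,4}
'b' @ 6: {1,2,5}  (accept∈set)
final: {1,2,5}; accept 1 in set

Answer: ACCEPT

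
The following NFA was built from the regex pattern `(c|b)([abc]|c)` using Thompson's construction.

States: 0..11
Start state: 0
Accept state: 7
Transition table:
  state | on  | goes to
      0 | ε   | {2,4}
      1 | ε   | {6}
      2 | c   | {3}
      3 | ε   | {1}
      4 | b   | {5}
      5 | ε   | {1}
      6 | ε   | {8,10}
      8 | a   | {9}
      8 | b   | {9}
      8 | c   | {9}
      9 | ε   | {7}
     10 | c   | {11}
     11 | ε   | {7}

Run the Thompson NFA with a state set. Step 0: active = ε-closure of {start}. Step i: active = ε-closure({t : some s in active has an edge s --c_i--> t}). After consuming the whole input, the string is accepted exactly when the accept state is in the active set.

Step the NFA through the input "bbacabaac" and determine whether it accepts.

initial (ε-close {0}): {0,2,4}
'b' @ 1: {1,5,6,8,10}
'b' @ 2: {7,9}  (accept∈set)
'a' @ 3: {}  — no active states
rest 'cabaac' ignored (set empty)
end set {} — state 7 not in

Answer: REJECT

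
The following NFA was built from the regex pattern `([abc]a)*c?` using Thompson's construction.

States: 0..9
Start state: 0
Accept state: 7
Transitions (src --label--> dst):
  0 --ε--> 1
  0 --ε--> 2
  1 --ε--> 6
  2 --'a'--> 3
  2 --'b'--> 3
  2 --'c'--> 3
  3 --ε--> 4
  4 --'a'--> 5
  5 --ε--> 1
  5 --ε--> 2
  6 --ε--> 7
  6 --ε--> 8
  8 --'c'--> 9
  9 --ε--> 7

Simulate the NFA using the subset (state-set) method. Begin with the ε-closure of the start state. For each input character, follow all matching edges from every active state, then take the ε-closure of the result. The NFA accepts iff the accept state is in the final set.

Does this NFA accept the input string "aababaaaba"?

Answer: ACCEPT

Trace:
S₀ = ε-closure({0}) = {0,1,2,6,7,8}
'a' @ 1: {3,4}
'a' @ 2: {1,2,5,6,7,8}  ✓accept
'b' @ 3: {3,4}
'a' @ 4: {1,2,5,6,7,8}  ✓accept
'b' @ 5: {3,4}
'a' @ 6: {1,2,5,6,7,8}  ✓accept
'a' @ 7: {3,4}
'a' @ 8: {1,2,5,6,7,8}  ✓accept
'b' @ 9: {3,4}
'a' @ 10: {1,2,5,6,7,8}  ✓accept
after full input: {1,2,5,6,7,8}  (accept=7 in)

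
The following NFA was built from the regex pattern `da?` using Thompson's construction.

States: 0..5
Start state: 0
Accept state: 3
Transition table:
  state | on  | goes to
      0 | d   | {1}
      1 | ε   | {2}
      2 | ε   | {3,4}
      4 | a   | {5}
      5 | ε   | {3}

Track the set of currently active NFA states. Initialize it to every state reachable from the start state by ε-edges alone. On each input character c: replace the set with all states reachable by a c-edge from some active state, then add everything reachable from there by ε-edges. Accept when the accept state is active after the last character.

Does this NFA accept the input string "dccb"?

start: ε-closure({0}) = {0}
'd' @ 1: {1,2,3,4}  ✓accept
'c' @ 2: {}  — state set empty
rest 'cb' ignored (set empty)
final: {}; accept 3 not in set

Answer: REJECT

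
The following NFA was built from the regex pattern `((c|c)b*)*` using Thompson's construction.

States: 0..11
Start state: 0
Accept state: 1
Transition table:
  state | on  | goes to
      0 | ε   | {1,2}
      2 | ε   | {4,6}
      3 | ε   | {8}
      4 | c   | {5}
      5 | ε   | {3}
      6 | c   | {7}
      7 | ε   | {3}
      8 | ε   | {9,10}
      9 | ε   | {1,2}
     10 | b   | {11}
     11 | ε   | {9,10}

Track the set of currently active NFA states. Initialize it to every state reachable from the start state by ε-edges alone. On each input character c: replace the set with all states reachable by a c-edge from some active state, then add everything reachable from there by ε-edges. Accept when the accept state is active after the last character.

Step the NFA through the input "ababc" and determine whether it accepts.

S₀ = ε-closure({0}) = {0,1,2,4,6}
'a' @ 1: {}  — state set empty
rest 'babc' ignored (set empty)
end set {} — state 1 not in

Answer: REJECT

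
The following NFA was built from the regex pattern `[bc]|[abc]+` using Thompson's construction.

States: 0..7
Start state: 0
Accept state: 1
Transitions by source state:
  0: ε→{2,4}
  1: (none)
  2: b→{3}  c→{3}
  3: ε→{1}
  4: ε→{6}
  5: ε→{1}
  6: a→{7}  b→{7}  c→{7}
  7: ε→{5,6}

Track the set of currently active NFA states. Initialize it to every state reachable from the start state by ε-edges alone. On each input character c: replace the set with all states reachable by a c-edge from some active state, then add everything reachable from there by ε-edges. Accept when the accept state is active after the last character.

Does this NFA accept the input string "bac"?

start: ε-closure({0}) = {0,2,4,6}
'b' @ 1: {1,3,5,6,7}  ✓accept
'a' @ 2: {1,5,6,7}  ✓accept
'c' @ 3: {1,5,6,7}  ✓accept
after full input: {1,5,6,7}  (accept=1 in)

Answer: ACCEPT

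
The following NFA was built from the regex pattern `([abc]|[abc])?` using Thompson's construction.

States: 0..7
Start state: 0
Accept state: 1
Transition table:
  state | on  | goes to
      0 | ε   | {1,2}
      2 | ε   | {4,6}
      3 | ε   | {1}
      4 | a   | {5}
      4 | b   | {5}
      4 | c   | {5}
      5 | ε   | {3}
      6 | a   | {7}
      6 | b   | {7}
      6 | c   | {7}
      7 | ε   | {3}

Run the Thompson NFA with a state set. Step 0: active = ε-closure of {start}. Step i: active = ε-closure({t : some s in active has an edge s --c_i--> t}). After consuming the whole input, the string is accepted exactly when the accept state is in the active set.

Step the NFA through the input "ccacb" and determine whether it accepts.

start: ε-closure({0}) = {0,1,2,4,6}
'c' @ 1: {1,3,5,7}  (accept∈set)
'c' @ 2: {}  — state set empty
rest 'acb' ignored (set empty)
end set {} — state 1 not in

Answer: REJECT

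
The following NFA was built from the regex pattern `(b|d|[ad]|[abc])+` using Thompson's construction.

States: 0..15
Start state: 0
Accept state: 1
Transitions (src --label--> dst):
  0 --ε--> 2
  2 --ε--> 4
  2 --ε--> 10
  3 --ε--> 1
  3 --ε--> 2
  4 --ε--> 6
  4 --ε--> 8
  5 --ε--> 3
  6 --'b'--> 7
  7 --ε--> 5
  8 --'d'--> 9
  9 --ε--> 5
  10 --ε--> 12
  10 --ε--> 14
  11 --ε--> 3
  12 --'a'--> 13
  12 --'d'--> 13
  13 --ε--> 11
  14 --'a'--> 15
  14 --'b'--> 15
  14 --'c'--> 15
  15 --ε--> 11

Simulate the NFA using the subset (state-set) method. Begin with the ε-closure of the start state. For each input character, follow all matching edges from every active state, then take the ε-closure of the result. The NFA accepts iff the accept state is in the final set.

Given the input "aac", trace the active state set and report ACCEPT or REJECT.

start: ε-closure({0}) = {0,2,4,6,8,10,12,14}
'a' @ 1: {1,2,3,4,6,8,10,11,12,13,14,15}  ✓accept
'a' @ 2: {1,2,3,4,6,8,10,11,12,13,14,15}  ✓accept
'c' @ 3: {1,2,3,4,6,8,10,11,12,14,15}  ✓accept
final: {1,2,3,4,6,8,10,11,12,14,15}; accept 1 in set

Answer: ACCEPT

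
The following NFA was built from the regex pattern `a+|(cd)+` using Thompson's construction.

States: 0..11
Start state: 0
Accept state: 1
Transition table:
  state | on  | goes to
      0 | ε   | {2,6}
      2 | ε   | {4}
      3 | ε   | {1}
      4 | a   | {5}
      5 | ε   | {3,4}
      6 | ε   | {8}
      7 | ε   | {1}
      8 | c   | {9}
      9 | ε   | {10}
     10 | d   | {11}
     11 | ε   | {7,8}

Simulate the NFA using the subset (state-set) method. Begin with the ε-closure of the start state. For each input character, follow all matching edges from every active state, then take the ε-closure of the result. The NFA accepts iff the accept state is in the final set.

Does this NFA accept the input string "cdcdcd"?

initial (ε-close {0}): {0,2,4,6,8}
'c' @ 1: {9,10}
'd' @ 2: {1,7,8,11}  [accepting]
'c' @ 3: {9,10}
'd' @ 4: {1,7,8,11}  [accepting]
'c' @ 5: {9,10}
'd' @ 6: {1,7,8,11}  [accepting]
end set {1,7,8,11} — state 1 in

Answer: ACCEPT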